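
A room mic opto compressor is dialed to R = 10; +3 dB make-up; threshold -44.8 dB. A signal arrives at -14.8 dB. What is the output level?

-38.8 dB

The input is 30 dB above the -44.8 dB threshold.
At 10:1 the overshoot is divided by 10, leaving 3 dB above threshold.
So the level is -44.8 + 3 = -41.8 dB; make-up adds 3 dB, giving -38.8 dB.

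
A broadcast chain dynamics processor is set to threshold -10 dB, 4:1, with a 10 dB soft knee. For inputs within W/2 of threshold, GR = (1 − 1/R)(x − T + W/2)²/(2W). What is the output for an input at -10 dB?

x − T + W/2 = -10 − (-10) + 5 = 5.
GR = (1 − 1/4) × 5² / 20 = 0.75 × 25 / 20 = 0.9375 dB.
Output = -10 − 0.9375 = -10.9375 dB.

-10.9375 dB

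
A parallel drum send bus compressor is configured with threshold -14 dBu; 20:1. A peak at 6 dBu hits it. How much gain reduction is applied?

Overshoot = 6 − (-14) = 20 dB.
A 20:1 ratio leaves 1 dB of that excess.
So the signal is attenuated by 20 − 1 = 19 dB.

19 dB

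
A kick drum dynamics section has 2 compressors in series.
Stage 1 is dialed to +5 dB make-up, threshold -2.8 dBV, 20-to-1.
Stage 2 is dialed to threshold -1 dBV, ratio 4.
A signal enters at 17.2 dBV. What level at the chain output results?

0.05 dBV

Stage 1: 17.2 dBV is 20 dB over -2.8 dBV; at 20:1 that becomes 1 dB over, giving -1.8 dBV; +5 dB make-up → 3.2 dBV.
Stage 2: 4.2 dB above -1 dBV, reduced 4:1 to 1.05 dB above → 0.05 dBV.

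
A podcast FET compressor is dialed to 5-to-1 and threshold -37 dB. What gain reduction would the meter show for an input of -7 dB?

-7 dB exceeds the threshold by 30 dB.
At 5:1, output sits 30/5 = 6 dB above threshold.
So the signal is attenuated by 30 − 6 = 24 dB.

24 dB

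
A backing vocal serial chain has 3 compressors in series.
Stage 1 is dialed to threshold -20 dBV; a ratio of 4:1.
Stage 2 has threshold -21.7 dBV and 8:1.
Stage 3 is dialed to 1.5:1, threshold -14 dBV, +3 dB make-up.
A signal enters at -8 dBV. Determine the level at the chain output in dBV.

-18.1125 dBV

Stage 1: 12 dB above -20 dBV, reduced 4:1 to 3 dB above → -17 dBV.
Stage 2: -17 dBV is 4.7 dB over -21.7 dBV; at 8:1 that becomes 0.5875 dB over, giving -21.1125 dBV.
Stage 3: -21.1125 dBV ≤ -14 dBV, so stage 3 doesn't engage; make-up brings it to -18.1125 dBV.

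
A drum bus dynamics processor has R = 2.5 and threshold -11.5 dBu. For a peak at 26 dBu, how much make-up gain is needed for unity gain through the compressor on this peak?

The peak compresses to -11.5 + 37.5/2.5 = 3.5 dBu.
To reach 26 dBu requires 26 − 3.5 = 22.5 dB of make-up.

22.5 dB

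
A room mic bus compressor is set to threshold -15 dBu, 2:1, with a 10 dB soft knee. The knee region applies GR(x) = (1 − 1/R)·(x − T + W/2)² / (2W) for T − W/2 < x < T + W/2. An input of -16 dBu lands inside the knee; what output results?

x − T + W/2 = -16 − (-15) + 5 = 4.
GR = (1 − 1/2) × 4² / 20 = 0.5 × 16 / 20 = 0.4 dB.
Output = -16 − 0.4 = -16.4 dBu.

-16.4 dBu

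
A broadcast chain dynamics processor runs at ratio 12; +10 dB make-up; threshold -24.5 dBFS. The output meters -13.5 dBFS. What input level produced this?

Remove make-up: -13.5 − 10 = -23.5 dBFS.
That's 1 dB above the -24.5 dBFS threshold.
Input overshoot = R × output overshoot = 12 dB → input = -24.5 + 12 = -12.5 dBFS.

-12.5 dBFS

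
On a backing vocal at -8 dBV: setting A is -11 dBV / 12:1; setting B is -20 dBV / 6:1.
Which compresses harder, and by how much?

A: 3 dB over, compressed to 0.25 dB over, so 2.75 dB of GR.
B: 12 dB over, compressed to 2 dB over, so 10 dB of GR.
B applies 7.25 dB more gain reduction.

B, by 7.25 dB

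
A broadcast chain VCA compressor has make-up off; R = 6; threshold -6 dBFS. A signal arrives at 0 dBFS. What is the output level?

-5 dBFS

Overshoot: 0 − (-6) = 6 dB.
6:1 compression reduces that to 6/6 = 1 dB over.
Output = -6 + 1 = -5 dBFS.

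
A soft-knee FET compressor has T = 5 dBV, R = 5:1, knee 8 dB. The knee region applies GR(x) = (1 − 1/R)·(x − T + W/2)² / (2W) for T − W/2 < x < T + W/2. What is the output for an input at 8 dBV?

x − T + W/2 = 8 − 5 + 4 = 7.
GR = (1 − 1/5) × 7² / 16 = 0.8 × 49 / 16 = 2.45 dB.
Output = 8 − 2.45 = 5.55 dBV.

5.55 dBV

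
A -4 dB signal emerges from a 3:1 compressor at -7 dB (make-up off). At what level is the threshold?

Input is 4.5 dB above T (since output overshoot × R = input overshoot: (-7 − T)·3 = -4 − T gives T = -8.5 dB).
Check: -8.5 + (-4 − (-8.5))/3 = -8.5 + 1.5 = -7 dB. ✓

-8.5 dB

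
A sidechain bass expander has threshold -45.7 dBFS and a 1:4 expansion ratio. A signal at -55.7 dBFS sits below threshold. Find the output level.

Below threshold, a 1:4 expander applies gain = (4−1)×(T − x) of attenuation.
(4−1) × 10 = 30 dB, so output = -55.7 − 30 = -85.7 dBFS.

-85.7 dBFS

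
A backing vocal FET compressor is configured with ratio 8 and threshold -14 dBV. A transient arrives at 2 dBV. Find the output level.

Overshoot: 2 − (-14) = 16 dB.
The 16 dB excess becomes 2 dB after 8:1 reduction.
That puts the output at -12 dBV.

-12 dBV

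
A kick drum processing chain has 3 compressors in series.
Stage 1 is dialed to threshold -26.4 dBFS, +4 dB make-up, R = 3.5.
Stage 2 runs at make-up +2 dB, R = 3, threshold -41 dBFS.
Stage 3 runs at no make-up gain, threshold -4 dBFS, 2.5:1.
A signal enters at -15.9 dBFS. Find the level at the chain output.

-31.8 dBFS

Stage 1: -15.9 dBFS is 10.5 dB over -26.4 dBFS; at 3.5:1 that becomes 3 dB over, giving -23.4 dBFS; +4 dB make-up → -19.4 dBFS.
Stage 2: 21.6 dB above -41 dBFS, reduced 3:1 to 7.2 dB above → -33.8 dBFS; +2 dB make-up → -31.8 dBFS.
Stage 3: -31.8 dBFS ≤ -4 dBFS, so stage 3 doesn't engage; output -31.8 dBFS.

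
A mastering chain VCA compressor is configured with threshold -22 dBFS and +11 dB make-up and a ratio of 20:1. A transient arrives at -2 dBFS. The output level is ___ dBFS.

-10 dBFS

The input is 20 dB above the -22 dBFS threshold.
20:1 compression reduces that to 20/20 = 1 dB over.
So the level is -22 + 1 = -21 dBFS; make-up adds 11 dB, giving -10 dBFS.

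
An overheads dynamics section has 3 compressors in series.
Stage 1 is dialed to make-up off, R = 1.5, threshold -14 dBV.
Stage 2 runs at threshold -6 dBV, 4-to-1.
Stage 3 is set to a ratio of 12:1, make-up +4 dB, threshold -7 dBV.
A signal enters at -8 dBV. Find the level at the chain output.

-6 dBV

Stage 1: 6 dB above -14 dBV, reduced 1.5:1 to 4 dB above → -10 dBV.
Stage 2: -10 dBV is at or below the -6 dBV threshold — no compression; output -10 dBV.
Stage 3: -10 dBV is at or below the -7 dBV threshold — no compression; make-up brings it to -6 dBV.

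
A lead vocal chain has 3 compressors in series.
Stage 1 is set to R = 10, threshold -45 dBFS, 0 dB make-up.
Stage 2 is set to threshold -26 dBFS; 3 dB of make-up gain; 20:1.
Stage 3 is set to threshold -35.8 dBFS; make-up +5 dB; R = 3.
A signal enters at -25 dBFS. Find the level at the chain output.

-35 dBFS

Stage 1: -25 dBFS is 20 dB over -45 dBFS; at 10:1 that becomes 2 dB over, giving -43 dBFS.
Stage 2: -43 dBFS is at or below the -26 dBFS threshold — no compression; make-up brings it to -40 dBFS.
Stage 3: -40 dBFS is at or below the -35.8 dBFS threshold — no compression; make-up brings it to -35 dBFS.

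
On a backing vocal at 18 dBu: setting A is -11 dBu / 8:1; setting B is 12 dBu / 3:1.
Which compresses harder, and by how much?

A, by 21.375 dB

A: 29 dB over, compressed to 3.625 dB over, so 25.375 dB of GR.
B: 6 dB over, compressed to 2 dB over, so 4 dB of GR.
A reduces 21.375 dB more.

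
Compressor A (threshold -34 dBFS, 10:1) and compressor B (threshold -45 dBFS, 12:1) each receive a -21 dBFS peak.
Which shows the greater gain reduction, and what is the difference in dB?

A: GR = 13 − 13/10 = 11.7 dB.
B: GR = 24 − 24/12 = 22 dB.
Difference: 10.3 dB in favour of B.

B, by 10.3 dB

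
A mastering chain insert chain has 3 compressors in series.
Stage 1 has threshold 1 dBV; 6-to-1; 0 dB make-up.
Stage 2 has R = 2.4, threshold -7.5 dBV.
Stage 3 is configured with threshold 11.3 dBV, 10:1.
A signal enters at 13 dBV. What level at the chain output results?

Stage 1: 13 dBV is 12 dB over 1 dBV; at 6:1 that becomes 2 dB over, giving 3 dBV.
Stage 2: overshoot 10.5 dB → 10.5/2.4 = 4.375 dB → -3.125 dBV.
Stage 3: -3.125 dBV ≤ 11.3 dBV, so stage 3 doesn't engage; output -3.125 dBV.

-3.125 dBV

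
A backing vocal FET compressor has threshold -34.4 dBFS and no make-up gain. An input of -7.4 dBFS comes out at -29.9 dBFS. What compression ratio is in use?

6:1

Input overshoot = -7.4 − (-34.4) = 27 dB; output overshoot = -29.9 − (-34.4) = 4.5 dB.
Ratio = 27 / 4.5 = 6.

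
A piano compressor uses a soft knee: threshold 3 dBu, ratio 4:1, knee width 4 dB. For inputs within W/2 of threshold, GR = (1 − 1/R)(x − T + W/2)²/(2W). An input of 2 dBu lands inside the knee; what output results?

x − T + W/2 = 2 − 3 + 2 = 1.
GR = (1 − 1/4) × 1² / 8 = 0.75 × 1 / 8 = 0.09375 dB.
Output = 2 − 0.09375 = 1.90625 dBu.

1.90625 dBu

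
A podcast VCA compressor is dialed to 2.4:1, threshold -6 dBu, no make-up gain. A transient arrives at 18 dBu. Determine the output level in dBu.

18 dBu sits 24 dB over threshold.
2.4:1 compression reduces that to 24/2.4 = 10 dB over.
So the level is -6 + 10 = 4 dBu.

4 dBu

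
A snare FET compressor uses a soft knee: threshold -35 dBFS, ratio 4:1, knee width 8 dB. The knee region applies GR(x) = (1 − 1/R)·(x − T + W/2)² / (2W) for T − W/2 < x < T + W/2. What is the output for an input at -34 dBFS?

-35.171875 dBFS

x − T + W/2 = -34 − (-35) + 4 = 5.
GR = (1 − 1/4) × 5² / 16 = 0.75 × 25 / 16 = 1.171875 dB.
Output = -34 − 1.171875 = -35.171875 dBFS.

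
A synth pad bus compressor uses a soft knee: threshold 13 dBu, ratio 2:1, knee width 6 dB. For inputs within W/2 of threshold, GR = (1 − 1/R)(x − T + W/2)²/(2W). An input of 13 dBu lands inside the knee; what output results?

x − T + W/2 = 13 − 13 + 3 = 3.
GR = (1 − 1/2) × 3² / 12 = 0.5 × 9 / 12 = 0.375 dB.
Output = 13 − 0.375 = 12.625 dBu.

12.625 dBu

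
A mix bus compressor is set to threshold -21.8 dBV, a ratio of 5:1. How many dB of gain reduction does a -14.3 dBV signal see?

6 dB

-14.3 dBV exceeds the threshold by 7.5 dB.
At 5:1, output sits 7.5/5 = 1.5 dB above threshold.
So the signal is attenuated by 7.5 − 1.5 = 6 dB.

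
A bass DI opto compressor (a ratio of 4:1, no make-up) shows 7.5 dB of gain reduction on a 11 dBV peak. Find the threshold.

Let T be the threshold. Output overshoot = (input overshoot)/R, so 3.5 − T = (11 − T)/4.
4·(3.5 − T) = 11 − T → 3·T = 14 − 11 = 3.
T = 3/3 = 1 dBV.

1 dBV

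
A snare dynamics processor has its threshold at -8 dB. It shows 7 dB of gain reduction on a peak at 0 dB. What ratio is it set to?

Input overshoot = 0 − (-8) = 8 dB.
Output overshoot = 8 − 7 = 1 dB.
Ratio = input overshoot / output overshoot = 8 / 1 = 8.

8:1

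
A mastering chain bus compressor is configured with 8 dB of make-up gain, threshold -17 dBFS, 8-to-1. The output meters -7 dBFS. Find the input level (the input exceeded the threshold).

Remove make-up: -7 − 8 = -15 dBFS.
Post-compression overshoot = -15 − (-17) = 2 dB.
Before 8:1 compression the overshoot was 2 × 8 = 16 dB, so input = -17 + 16 = -1 dBFS.

-1 dBFS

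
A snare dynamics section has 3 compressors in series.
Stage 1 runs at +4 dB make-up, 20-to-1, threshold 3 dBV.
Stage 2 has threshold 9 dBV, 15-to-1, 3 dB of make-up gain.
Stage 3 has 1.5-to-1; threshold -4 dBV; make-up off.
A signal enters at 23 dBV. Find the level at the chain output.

Stage 1: overshoot 20 dB → 20/20 = 1 dB → 4 dBV; +4 dB make-up → 8 dBV.
Stage 2: 8 dBV is at or below the 9 dBV threshold — no compression; make-up brings it to 11 dBV.
Stage 3: 11 dBV is 15 dB over -4 dBV; at 1.5:1 that becomes 10 dB over, giving 6 dBV.

6 dBV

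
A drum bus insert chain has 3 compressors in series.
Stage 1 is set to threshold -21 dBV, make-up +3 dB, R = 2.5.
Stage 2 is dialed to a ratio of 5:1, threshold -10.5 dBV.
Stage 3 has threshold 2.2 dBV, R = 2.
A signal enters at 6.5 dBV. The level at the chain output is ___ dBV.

-9.8 dBV

Stage 1: overshoot 27.5 dB → 27.5/2.5 = 11 dB → -10 dBV; +3 dB make-up → -7 dBV.
Stage 2: overshoot 3.5 dB → 3.5/5 = 0.7 dB → -9.8 dBV.
Stage 3: -9.8 dBV is at or below the 2.2 dBV threshold — no compression; output -9.8 dBV.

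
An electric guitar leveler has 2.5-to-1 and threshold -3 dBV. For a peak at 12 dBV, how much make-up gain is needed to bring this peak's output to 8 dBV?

5 dB

Without make-up, output = threshold + overshoot/2.5 = -3 + 6 = 3 dBV.
Gap to target: 5 dB.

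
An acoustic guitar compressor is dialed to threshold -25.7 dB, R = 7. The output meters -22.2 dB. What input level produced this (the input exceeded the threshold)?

-1.2 dB

Post-compression overshoot = -22.2 − (-25.7) = 3.5 dB.
Before 7:1 compression the overshoot was 3.5 × 7 = 24.5 dB, so input = -25.7 + 24.5 = -1.2 dB.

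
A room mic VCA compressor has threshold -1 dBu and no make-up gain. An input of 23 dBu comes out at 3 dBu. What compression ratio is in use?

Input overshoot = 23 − (-1) = 24 dB; output overshoot = 3 − (-1) = 4 dB.
Ratio = 24 / 4 = 6.

6:1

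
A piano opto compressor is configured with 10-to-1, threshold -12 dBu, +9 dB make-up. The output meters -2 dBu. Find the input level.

-2 dBu

Before make-up, the level was -2 − 9 = -11 dBu.
That's 1 dB above the -12 dBu threshold.
Undo the ratio: input overshoot = 1 × 10 = 10 dB, giving input = -2 dBu.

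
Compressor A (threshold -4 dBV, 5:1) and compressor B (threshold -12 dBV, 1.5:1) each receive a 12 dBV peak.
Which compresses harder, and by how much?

A: GR = 16 − 16/5 = 12.8 dB.
B: GR = 24 − 24/1.5 = 8 dB.
A applies 4.8 dB more gain reduction.

A, by 4.8 dB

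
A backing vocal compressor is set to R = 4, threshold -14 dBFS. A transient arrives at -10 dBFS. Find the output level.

-10 dBFS sits 4 dB over threshold.
4:1 compression reduces that to 4/4 = 1 dB over.
So the level is -14 + 1 = -13 dBFS.

-13 dBFS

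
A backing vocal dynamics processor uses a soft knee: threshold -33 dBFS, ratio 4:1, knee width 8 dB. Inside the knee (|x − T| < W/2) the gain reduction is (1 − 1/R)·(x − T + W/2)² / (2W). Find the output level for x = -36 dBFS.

-36.046875 dBFS

x − T + W/2 = -36 − (-33) + 4 = 1.
GR = (1 − 1/4) × 1² / 16 = 0.75 × 1 / 16 = 0.046875 dB.
Output = -36 − 0.046875 = -36.046875 dBFS.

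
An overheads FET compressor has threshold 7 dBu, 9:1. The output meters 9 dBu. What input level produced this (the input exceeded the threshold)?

The compressed level sits 9 − 7 = 2 dB over threshold.
Before 9:1 compression the overshoot was 2 × 9 = 18 dB, so input = 7 + 18 = 25 dBu.

25 dBu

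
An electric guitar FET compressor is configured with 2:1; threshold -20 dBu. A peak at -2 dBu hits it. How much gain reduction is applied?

Overshoot = -2 − (-20) = 18 dB.
At 2:1, output sits 18/2 = 9 dB above threshold.
GR = overshoot in − overshoot out = 18 − 9 = 9 dB.

9 dB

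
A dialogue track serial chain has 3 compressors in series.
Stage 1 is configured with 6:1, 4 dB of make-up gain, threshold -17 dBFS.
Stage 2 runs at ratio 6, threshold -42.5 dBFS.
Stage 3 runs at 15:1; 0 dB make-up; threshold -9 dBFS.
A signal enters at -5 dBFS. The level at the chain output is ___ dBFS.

-37.25 dBFS

Stage 1: 12 dB above -17 dBFS, reduced 6:1 to 2 dB above → -15 dBFS; +4 dB make-up → -11 dBFS.
Stage 2: -11 dBFS is 31.5 dB over -42.5 dBFS; at 6:1 that becomes 5.25 dB over, giving -37.25 dBFS.
Stage 3: below threshold (-37.25 ≤ -9); passes unchanged; output -37.25 dBFS.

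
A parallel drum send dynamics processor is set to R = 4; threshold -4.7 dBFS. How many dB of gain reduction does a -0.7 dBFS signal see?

The signal is 4 dB above threshold.
At 4:1, output sits 4/4 = 1 dB above threshold.
Gain reduction = 4 − 1 = 3 dB.

3 dB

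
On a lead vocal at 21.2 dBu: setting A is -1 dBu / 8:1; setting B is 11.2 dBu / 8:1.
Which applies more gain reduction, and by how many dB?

A: overshoot 22.2 dB → output overshoot 2.775 dB → GR 19.425 dB.
B: overshoot 10 dB → output overshoot 1.25 dB → GR 8.75 dB.
Difference: 10.675 dB in favour of A.

A, by 10.675 dB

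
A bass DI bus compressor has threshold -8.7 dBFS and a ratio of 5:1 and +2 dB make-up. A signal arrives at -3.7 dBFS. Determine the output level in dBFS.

The input is 5 dB above the -8.7 dBFS threshold.
The 5 dB excess becomes 1 dB after 5:1 reduction.
So the level is -8.7 + 1 = -7.7 dBFS; make-up adds 2 dB, giving -5.7 dBFS.

-5.7 dBFS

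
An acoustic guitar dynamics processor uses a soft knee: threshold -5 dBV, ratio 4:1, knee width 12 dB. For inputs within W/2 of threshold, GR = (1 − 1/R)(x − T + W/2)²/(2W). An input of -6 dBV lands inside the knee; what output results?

x − T + W/2 = -6 − (-5) + 6 = 5.
GR = (1 − 1/4) × 5² / 24 = 0.75 × 25 / 24 = 0.78125 dB.
Output = -6 − 0.78125 = -6.78125 dBV.

-6.78125 dBV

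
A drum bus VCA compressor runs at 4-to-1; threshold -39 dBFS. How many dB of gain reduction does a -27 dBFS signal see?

9 dB

Overshoot = -27 − (-39) = 12 dB.
A 4:1 ratio leaves 3 dB of that excess.
GR = overshoot in − overshoot out = 12 − 3 = 9 dB.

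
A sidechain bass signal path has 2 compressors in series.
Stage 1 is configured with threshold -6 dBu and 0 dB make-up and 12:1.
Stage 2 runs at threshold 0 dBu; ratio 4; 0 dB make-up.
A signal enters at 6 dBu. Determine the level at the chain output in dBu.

-5 dBu

Stage 1: overshoot 12 dB → 12/12 = 1 dB → -5 dBu.
Stage 2: -5 dBu is at or below the 0 dBu threshold — no compression; output -5 dBu.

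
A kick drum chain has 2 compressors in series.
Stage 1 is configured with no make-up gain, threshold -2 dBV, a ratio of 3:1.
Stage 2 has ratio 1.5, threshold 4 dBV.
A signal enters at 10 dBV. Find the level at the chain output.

2 dBV

Stage 1: 10 dBV is 12 dB over -2 dBV; at 3:1 that becomes 4 dB over, giving 2 dBV.
Stage 2: 2 dBV ≤ 4 dBV, so stage 2 doesn't engage; output 2 dBV.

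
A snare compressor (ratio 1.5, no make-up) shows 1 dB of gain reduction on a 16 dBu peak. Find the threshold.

13 dBu

Let T be the threshold. Output overshoot = (input overshoot)/R, so 15 − T = (16 − T)/1.5.
1.5·(15 − T) = 16 − T → 0.5·T = 22.5 − 16 = 6.5.
T = 6.5/0.5 = 13 dBu.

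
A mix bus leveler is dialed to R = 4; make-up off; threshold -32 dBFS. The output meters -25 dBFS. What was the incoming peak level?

The compressed level sits -25 − (-32) = 7 dB over threshold.
Undo the ratio: input overshoot = 7 × 4 = 28 dB, giving input = -4 dBFS.

-4 dBFS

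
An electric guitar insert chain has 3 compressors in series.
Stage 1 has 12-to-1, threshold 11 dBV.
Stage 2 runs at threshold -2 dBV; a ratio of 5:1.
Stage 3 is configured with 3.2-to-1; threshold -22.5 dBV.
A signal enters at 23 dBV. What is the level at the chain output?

-15.21875 dBV

Stage 1: 12 dB above 11 dBV, reduced 12:1 to 1 dB above → 12 dBV.
Stage 2: 14 dB above -2 dBV, reduced 5:1 to 2.8 dB above → 0.8 dBV.
Stage 3: overshoot 23.3 dB → 23.3/3.2 = 7.28125 dB → -15.21875 dBV.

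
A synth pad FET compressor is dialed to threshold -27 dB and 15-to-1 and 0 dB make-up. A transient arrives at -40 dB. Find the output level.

-40 dB

-40 dB is 13 dB below the -27 dB threshold, so no gain reduction is applied.
Output = input = -40 dB.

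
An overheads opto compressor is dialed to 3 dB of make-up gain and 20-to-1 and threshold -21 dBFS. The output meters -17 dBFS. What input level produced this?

Stripping the +3 dB make-up gives -20 dBFS at the gain stage.
That's 1 dB above the -21 dBFS threshold.
Input overshoot = R × output overshoot = 20 dB → input = -21 + 20 = -1 dBFS.

-1 dBFS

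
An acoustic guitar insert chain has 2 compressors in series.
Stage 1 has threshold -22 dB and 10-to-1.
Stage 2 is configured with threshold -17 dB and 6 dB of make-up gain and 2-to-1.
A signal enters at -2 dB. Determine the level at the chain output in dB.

Stage 1: -2 dB is 20 dB over -22 dB; at 10:1 that becomes 2 dB over, giving -20 dB.
Stage 2: -20 dB is at or below the -17 dB threshold — no compression; make-up brings it to -14 dB.

-14 dB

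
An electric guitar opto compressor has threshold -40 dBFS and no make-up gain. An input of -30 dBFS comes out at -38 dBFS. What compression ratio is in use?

Input overshoot = -30 − (-40) = 10 dB; output overshoot = -38 − (-40) = 2 dB.
Ratio = 10 / 2 = 5.

5:1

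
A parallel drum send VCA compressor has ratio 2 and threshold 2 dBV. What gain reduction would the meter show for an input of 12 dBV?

Overshoot = 12 − 2 = 10 dB.
After 2:1 compression the overshoot becomes 10/2 = 5 dB.
Gain reduction = 10 − 5 = 5 dB.

5 dB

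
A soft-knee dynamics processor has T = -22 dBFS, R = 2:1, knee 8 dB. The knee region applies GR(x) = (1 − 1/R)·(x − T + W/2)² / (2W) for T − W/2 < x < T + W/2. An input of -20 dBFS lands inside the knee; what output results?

x − T + W/2 = -20 − (-22) + 4 = 6.
GR = (1 − 1/2) × 6² / 16 = 0.5 × 36 / 16 = 1.125 dB.
Output = -20 − 1.125 = -21.125 dBFS.

-21.125 dBFS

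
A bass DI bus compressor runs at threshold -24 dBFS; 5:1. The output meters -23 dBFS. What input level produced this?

Post-compression overshoot = -23 − (-24) = 1 dB.
Input overshoot = R × output overshoot = 5 dB → input = -24 + 5 = -19 dBFS.

-19 dBFS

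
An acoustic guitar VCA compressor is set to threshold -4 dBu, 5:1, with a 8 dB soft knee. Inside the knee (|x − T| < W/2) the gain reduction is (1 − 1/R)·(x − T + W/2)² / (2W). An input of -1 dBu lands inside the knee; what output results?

-3.45 dBu

x − T + W/2 = -1 − (-4) + 4 = 7.
GR = (1 − 1/5) × 7² / 16 = 0.8 × 49 / 16 = 2.45 dB.
Output = -1 − 2.45 = -3.45 dBu.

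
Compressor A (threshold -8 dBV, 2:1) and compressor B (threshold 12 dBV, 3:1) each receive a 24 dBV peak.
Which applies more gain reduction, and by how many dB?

A, by 8 dB

A: 32 dB over, compressed to 16 dB over, so 16 dB of GR.
B: 12 dB over, compressed to 4 dB over, so 8 dB of GR.
Difference: 8 dB in favour of A.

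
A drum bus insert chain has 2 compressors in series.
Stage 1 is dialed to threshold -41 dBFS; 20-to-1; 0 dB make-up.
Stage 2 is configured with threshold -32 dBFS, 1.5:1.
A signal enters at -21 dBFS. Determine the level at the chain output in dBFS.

-40 dBFS

Stage 1: 20 dB above -41 dBFS, reduced 20:1 to 1 dB above → -40 dBFS.
Stage 2: -40 dBFS is at or below the -32 dBFS threshold — no compression; output -40 dBFS.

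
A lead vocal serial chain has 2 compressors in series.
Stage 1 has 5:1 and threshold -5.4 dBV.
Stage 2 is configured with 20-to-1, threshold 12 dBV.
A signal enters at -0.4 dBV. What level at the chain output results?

Stage 1: 5 dB above -5.4 dBV, reduced 5:1 to 1 dB above → -4.4 dBV.
Stage 2: -4.4 dBV is at or below the 12 dBV threshold — no compression; output -4.4 dBV.

-4.4 dBV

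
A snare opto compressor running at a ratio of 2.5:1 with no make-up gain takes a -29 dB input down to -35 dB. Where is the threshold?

-39 dB

Gain reduction = -29 − (-35) = 6 dB; output overshoot = GR / (R − 1) = 6 / 1.5 = 4 dB.
Threshold = output − output overshoot = -35 − 4 = -39 dB.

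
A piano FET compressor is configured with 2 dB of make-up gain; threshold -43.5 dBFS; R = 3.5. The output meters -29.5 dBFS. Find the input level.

-1.5 dBFS

Before make-up, the level was -29.5 − 2 = -31.5 dBFS.
Post-compression overshoot = -31.5 − (-43.5) = 12 dB.
Before 3.5:1 compression the overshoot was 12 × 3.5 = 42 dB, so input = -43.5 + 42 = -1.5 dBFS.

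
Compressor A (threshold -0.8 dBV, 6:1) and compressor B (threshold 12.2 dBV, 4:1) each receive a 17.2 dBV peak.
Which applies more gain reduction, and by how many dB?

A: GR = 18 − 18/6 = 15 dB.
B: GR = 5 − 5/4 = 3.75 dB.
A applies 11.25 dB more gain reduction.

A, by 11.25 dB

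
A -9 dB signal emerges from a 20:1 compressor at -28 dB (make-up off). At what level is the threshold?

Gain reduction = -9 − (-28) = 19 dB; output overshoot = GR / (R − 1) = 19 / 19 = 1 dB.
Threshold = output − output overshoot = -28 − 1 = -29 dB.

-29 dB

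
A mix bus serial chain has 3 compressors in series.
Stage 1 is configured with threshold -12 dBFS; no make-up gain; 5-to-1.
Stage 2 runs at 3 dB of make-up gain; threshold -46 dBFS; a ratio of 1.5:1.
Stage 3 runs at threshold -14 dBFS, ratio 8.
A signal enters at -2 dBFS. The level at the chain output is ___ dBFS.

-19 dBFS

Stage 1: 10 dB above -12 dBFS, reduced 5:1 to 2 dB above → -10 dBFS.
Stage 2: 36 dB above -46 dBFS, reduced 1.5:1 to 24 dB above → -22 dBFS; +3 dB make-up → -19 dBFS.
Stage 3: -19 dBFS is at or below the -14 dBFS threshold — no compression; output -19 dBFS.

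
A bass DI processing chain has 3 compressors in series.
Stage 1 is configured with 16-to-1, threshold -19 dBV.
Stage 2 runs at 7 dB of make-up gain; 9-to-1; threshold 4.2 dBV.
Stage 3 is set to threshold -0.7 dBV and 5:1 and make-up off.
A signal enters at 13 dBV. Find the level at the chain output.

Stage 1: overshoot 32 dB → 32/16 = 2 dB → -17 dBV.
Stage 2: -17 dBV ≤ 4.2 dBV, so stage 2 doesn't engage; make-up brings it to -10 dBV.
Stage 3: -10 dBV ≤ -0.7 dBV, so stage 3 doesn't engage; output -10 dBV.

-10 dBV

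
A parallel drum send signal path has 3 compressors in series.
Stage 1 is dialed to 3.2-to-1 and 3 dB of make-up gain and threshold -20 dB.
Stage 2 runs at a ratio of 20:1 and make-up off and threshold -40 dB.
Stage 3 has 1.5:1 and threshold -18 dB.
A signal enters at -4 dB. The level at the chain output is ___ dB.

-38.6 dB

Stage 1: -4 dB is 16 dB over -20 dB; at 3.2:1 that becomes 5 dB over, giving -15 dB; +3 dB make-up → -12 dB.
Stage 2: -12 dB is 28 dB over -40 dB; at 20:1 that becomes 1.4 dB over, giving -38.6 dB.
Stage 3: below threshold (-38.6 ≤ -18); passes unchanged; output -38.6 dB.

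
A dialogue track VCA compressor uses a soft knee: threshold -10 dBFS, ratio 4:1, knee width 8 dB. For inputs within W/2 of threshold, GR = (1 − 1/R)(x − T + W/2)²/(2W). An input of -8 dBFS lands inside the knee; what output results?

x − T + W/2 = -8 − (-10) + 4 = 6.
GR = (1 − 1/4) × 6² / 16 = 0.75 × 36 / 16 = 1.6875 dB.
Output = -8 − 1.6875 = -9.6875 dBFS.

-9.6875 dBFS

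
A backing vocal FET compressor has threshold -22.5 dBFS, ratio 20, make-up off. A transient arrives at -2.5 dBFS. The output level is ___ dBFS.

-21.5 dBFS

-2.5 dBFS sits 20 dB over threshold.
The 20 dB excess becomes 1 dB after 20:1 reduction.
Output = -22.5 + 1 = -21.5 dBFS.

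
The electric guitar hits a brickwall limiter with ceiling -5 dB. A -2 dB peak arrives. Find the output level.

The limiter clamps the peak to its -5 dB ceiling.

-5 dB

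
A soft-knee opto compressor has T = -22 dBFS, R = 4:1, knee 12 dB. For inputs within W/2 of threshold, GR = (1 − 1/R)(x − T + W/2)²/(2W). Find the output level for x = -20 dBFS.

x − T + W/2 = -20 − (-22) + 6 = 8.
GR = (1 − 1/4) × 8² / 24 = 0.75 × 64 / 24 = 2 dB.
Output = -20 − 2 = -22 dBFS.

-22 dBFS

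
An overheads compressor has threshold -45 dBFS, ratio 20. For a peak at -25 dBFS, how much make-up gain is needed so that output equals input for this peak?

19 dB

Overshoot 20 dB → 20/20 = 1 dB after compression, so the compressed level is -45 + 1 = -44 dBFS.
Make-up = target − compressed = -25 − (-44) = 19 dB.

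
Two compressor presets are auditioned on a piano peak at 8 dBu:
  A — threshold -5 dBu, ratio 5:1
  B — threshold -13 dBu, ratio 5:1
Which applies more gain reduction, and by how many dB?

B, by 6.4 dB

A: 13 dB over, compressed to 2.6 dB over, so 10.4 dB of GR.
B: 21 dB over, compressed to 4.2 dB over, so 16.8 dB of GR.
B reduces 6.4 dB more.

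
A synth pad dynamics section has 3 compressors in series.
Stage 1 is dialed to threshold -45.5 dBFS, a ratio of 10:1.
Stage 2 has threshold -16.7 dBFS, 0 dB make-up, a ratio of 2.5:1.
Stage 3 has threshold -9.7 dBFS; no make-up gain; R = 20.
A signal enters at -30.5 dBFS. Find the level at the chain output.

-44 dBFS

Stage 1: 15 dB above -45.5 dBFS, reduced 10:1 to 1.5 dB above → -44 dBFS.
Stage 2: -44 dBFS is at or below the -16.7 dBFS threshold — no compression; output -44 dBFS.
Stage 3: below threshold (-44 ≤ -9.7); passes unchanged; output -44 dBFS.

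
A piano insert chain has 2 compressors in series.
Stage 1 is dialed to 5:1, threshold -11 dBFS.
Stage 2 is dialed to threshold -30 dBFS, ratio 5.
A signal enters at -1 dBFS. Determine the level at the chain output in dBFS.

Stage 1: -1 dBFS is 10 dB over -11 dBFS; at 5:1 that becomes 2 dB over, giving -9 dBFS.
Stage 2: -9 dBFS is 21 dB over -30 dBFS; at 5:1 that becomes 4.2 dB over, giving -25.8 dBFS.

-25.8 dBFS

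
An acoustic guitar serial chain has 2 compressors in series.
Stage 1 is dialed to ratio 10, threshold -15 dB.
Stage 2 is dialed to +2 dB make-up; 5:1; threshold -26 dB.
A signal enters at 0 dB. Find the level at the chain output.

-21.5 dB

Stage 1: 0 dB is 15 dB over -15 dB; at 10:1 that becomes 1.5 dB over, giving -13.5 dB.
Stage 2: overshoot 12.5 dB → 12.5/5 = 2.5 dB → -23.5 dB; +2 dB make-up → -21.5 dB.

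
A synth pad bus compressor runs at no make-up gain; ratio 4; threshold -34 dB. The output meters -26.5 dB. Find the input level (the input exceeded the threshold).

-4 dB

The compressed level sits -26.5 − (-34) = 7.5 dB over threshold.
Undo the ratio: input overshoot = 7.5 × 4 = 30 dB, giving input = -4 dB.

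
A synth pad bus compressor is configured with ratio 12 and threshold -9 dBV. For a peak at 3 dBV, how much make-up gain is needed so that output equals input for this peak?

11 dB

Overshoot 12 dB → 12/12 = 1 dB after compression, so the compressed level is -9 + 1 = -8 dBV.
Make-up = target − compressed = 3 − (-8) = 11 dB.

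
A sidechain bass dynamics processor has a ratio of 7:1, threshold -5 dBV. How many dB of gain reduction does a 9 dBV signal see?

The signal is 14 dB above threshold.
A 7:1 ratio leaves 2 dB of that excess.
Gain reduction = 14 − 2 = 12 dB.

12 dB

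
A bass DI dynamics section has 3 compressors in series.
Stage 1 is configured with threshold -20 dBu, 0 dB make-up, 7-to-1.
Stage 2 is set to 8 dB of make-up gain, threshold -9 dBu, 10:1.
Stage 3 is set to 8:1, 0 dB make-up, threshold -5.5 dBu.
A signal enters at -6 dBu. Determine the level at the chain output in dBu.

-10 dBu

Stage 1: overshoot 14 dB → 14/7 = 2 dB → -18 dBu.
Stage 2: -18 dBu is at or below the -9 dBu threshold — no compression; make-up brings it to -10 dBu.
Stage 3: below threshold (-10 ≤ -5.5); passes unchanged; output -10 dBu.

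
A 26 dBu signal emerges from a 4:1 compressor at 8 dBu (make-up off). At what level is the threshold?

Gain reduction = 26 − 8 = 18 dB; output overshoot = GR / (R − 1) = 18 / 3 = 6 dB.
Threshold = output − output overshoot = 8 − 6 = 2 dBu.

2 dBu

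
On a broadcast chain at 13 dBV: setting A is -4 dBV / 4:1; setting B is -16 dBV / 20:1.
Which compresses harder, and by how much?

A: 17 dB over, compressed to 4.25 dB over, so 12.75 dB of GR.
B: 29 dB over, compressed to 1.45 dB over, so 27.55 dB of GR.
Difference: 14.8 dB in favour of B.

B, by 14.8 dB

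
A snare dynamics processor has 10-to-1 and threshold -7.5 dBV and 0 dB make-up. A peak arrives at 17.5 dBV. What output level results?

Overshoot: 17.5 − (-7.5) = 25 dB.
10:1 compression reduces that to 25/10 = 2.5 dB over.
So the level is -7.5 + 2.5 = -5 dBV.

-5 dBV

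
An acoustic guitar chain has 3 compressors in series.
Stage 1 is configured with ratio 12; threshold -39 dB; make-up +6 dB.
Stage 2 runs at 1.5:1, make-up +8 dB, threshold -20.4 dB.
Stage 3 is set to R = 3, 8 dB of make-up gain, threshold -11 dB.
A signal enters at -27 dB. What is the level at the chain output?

-16 dB

Stage 1: 12 dB above -39 dB, reduced 12:1 to 1 dB above → -38 dB; +6 dB make-up → -32 dB.
Stage 2: below threshold (-32 ≤ -20.4); passes unchanged; make-up brings it to -24 dB.
Stage 3: -24 dB is at or below the -11 dB threshold — no compression; make-up brings it to -16 dB.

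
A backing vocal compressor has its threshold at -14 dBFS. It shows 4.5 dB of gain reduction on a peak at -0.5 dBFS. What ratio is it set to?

1.5:1

Input overshoot = -0.5 − (-14) = 13.5 dB.
Output overshoot = 13.5 − 4.5 = 9 dB.
Ratio = input overshoot / output overshoot = 13.5 / 9 = 1.5.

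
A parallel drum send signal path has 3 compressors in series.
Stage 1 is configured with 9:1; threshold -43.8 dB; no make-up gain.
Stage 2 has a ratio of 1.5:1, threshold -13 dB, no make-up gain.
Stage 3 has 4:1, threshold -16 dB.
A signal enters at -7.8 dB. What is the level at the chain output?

Stage 1: 36 dB above -43.8 dB, reduced 9:1 to 4 dB above → -39.8 dB.
Stage 2: -39.8 dB ≤ -13 dB, so stage 2 doesn't engage; output -39.8 dB.
Stage 3: below threshold (-39.8 ≤ -16); passes unchanged; output -39.8 dB.

-39.8 dB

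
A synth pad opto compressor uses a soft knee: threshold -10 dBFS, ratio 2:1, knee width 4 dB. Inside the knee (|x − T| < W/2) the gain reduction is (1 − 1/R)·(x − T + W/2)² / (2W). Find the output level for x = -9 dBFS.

x − T + W/2 = -9 − (-10) + 2 = 3.
GR = (1 − 1/2) × 3² / 8 = 0.5 × 9 / 8 = 0.5625 dB.
Output = -9 − 0.5625 = -9.5625 dBFS.

-9.5625 dBFS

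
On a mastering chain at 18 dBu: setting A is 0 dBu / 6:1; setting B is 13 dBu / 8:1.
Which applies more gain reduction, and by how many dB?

A, by 10.625 dB

A: GR = 18 − 18/6 = 15 dB.
B: GR = 5 − 5/8 = 4.375 dB.
Difference: 10.625 dB in favour of A.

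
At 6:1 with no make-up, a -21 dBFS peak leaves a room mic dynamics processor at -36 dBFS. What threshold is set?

Gain reduction = -21 − (-36) = 15 dB; output overshoot = GR / (R − 1) = 15 / 5 = 3 dB.
Threshold = output − output overshoot = -36 − 3 = -39 dBFS.

-39 dBFS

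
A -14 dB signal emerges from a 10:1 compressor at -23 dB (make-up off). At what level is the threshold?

-24 dB

Input is 10 dB above T (since output overshoot × R = input overshoot: (-23 − T)·10 = -14 − T gives T = -24 dB).
Check: -24 + (-14 − (-24))/10 = -24 + 1 = -23 dB. ✓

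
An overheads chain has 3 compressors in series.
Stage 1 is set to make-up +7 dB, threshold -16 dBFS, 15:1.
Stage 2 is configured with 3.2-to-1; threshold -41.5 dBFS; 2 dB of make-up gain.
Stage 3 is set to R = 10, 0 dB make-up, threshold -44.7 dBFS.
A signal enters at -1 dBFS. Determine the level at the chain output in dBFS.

Stage 1: overshoot 15 dB → 15/15 = 1 dB → -15 dBFS; +7 dB make-up → -8 dBFS.
Stage 2: -8 dBFS is 33.5 dB over -41.5 dBFS; at 3.2:1 that becomes 10.46875 dB over, giving -31.03125 dBFS; +2 dB make-up → -29.03125 dBFS.
Stage 3: overshoot 15.66875 dB → 15.66875/10 = 1.566875 dB → -43.133125 dBFS.

-43.133125 dBFS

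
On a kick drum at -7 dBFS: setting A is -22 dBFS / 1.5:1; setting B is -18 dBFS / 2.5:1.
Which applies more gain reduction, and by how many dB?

B, by 1.6 dB

A: 15 dB over, compressed to 10 dB over, so 5 dB of GR.
B: 11 dB over, compressed to 4.4 dB over, so 6.6 dB of GR.
B applies 1.6 dB more gain reduction.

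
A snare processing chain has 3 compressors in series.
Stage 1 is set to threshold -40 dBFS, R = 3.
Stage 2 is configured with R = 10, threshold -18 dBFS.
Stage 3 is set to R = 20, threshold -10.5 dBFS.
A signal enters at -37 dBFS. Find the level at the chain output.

Stage 1: 3 dB above -40 dBFS, reduced 3:1 to 1 dB above → -39 dBFS.
Stage 2: -39 dBFS is at or below the -18 dBFS threshold — no compression; output -39 dBFS.
Stage 3: -39 dBFS is at or below the -10.5 dBFS threshold — no compression; output -39 dBFS.

-39 dBFS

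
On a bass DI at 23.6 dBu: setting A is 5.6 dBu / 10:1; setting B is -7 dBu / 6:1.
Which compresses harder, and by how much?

B, by 9.3 dB

A: 18 dB over, compressed to 1.8 dB over, so 16.2 dB of GR.
B: 30.6 dB over, compressed to 5.1 dB over, so 25.5 dB of GR.
B applies 9.3 dB more gain reduction.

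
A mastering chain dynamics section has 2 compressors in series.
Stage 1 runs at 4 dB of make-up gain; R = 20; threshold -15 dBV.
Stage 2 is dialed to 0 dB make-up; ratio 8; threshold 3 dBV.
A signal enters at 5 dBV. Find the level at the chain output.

-10 dBV

Stage 1: 5 dBV is 20 dB over -15 dBV; at 20:1 that becomes 1 dB over, giving -14 dBV; +4 dB make-up → -10 dBV.
Stage 2: -10 dBV ≤ 3 dBV, so stage 2 doesn't engage; output -10 dBV.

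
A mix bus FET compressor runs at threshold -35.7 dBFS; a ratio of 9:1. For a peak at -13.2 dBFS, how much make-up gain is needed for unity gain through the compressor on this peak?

20 dB

The peak compresses to -35.7 + 22.5/9 = -33.2 dBFS.
To reach -13.2 dBFS requires -13.2 − (-33.2) = 20 dB of make-up.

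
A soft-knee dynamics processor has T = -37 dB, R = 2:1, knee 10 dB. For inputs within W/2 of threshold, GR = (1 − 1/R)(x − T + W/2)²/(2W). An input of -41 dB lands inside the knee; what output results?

-41.025 dB

x − T + W/2 = -41 − (-37) + 5 = 1.
GR = (1 − 1/2) × 1² / 20 = 0.5 × 1 / 20 = 0.025 dB.
Output = -41 − 0.025 = -41.025 dB.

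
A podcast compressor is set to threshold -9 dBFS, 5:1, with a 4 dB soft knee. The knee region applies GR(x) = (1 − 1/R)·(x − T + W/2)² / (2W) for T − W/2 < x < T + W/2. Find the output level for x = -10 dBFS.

x − T + W/2 = -10 − (-9) + 2 = 1.
GR = (1 − 1/5) × 1² / 8 = 0.8 × 1 / 8 = 0.1 dB.
Output = -10 − 0.1 = -10.1 dBFS.

-10.1 dBFS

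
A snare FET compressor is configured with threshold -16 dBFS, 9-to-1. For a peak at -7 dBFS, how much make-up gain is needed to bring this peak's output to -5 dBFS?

Overshoot 9 dB → 9/9 = 1 dB after compression, so the compressed level is -16 + 1 = -15 dBFS.
Make-up = target − compressed = -5 − (-15) = 10 dB.

10 dB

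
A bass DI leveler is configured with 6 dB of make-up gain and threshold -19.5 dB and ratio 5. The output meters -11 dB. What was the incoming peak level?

Remove make-up: -11 − 6 = -17 dB.
The compressed level sits -17 − (-19.5) = 2.5 dB over threshold.
Undo the ratio: input overshoot = 2.5 × 5 = 12.5 dB, giving input = -7 dB.

-7 dB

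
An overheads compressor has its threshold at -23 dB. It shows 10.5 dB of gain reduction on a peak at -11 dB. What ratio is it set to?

8:1

Input overshoot = -11 − (-23) = 12 dB.
Output overshoot = 12 − 10.5 = 1.5 dB.
Ratio = input overshoot / output overshoot = 12 / 1.5 = 8.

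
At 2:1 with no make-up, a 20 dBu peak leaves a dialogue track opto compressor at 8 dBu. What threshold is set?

Input is 24 dB above T (since output overshoot × R = input overshoot: (8 − T)·2 = 20 − T gives T = -4 dBu).
Check: -4 + (20 − (-4))/2 = -4 + 12 = 8 dBu. ✓

-4 dBu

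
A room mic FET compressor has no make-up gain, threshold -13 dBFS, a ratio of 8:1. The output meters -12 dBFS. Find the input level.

The compressed level sits -12 − (-13) = 1 dB over threshold.
Before 8:1 compression the overshoot was 1 × 8 = 8 dB, so input = -13 + 8 = -5 dBFS.

-5 dBFS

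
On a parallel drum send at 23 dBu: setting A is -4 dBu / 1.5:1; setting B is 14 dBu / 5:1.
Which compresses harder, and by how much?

A: overshoot 27 dB → output overshoot 18 dB → GR 9 dB.
B: overshoot 9 dB → output overshoot 1.8 dB → GR 7.2 dB.
A applies 1.8 dB more gain reduction.

A, by 1.8 dB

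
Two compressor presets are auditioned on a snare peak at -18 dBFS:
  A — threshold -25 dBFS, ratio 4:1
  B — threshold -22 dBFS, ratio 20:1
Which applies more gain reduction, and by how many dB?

A, by 1.45 dB

A: overshoot 7 dB → output overshoot 1.75 dB → GR 5.25 dB.
B: overshoot 4 dB → output overshoot 0.2 dB → GR 3.8 dB.
Difference: 1.45 dB in favour of A.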